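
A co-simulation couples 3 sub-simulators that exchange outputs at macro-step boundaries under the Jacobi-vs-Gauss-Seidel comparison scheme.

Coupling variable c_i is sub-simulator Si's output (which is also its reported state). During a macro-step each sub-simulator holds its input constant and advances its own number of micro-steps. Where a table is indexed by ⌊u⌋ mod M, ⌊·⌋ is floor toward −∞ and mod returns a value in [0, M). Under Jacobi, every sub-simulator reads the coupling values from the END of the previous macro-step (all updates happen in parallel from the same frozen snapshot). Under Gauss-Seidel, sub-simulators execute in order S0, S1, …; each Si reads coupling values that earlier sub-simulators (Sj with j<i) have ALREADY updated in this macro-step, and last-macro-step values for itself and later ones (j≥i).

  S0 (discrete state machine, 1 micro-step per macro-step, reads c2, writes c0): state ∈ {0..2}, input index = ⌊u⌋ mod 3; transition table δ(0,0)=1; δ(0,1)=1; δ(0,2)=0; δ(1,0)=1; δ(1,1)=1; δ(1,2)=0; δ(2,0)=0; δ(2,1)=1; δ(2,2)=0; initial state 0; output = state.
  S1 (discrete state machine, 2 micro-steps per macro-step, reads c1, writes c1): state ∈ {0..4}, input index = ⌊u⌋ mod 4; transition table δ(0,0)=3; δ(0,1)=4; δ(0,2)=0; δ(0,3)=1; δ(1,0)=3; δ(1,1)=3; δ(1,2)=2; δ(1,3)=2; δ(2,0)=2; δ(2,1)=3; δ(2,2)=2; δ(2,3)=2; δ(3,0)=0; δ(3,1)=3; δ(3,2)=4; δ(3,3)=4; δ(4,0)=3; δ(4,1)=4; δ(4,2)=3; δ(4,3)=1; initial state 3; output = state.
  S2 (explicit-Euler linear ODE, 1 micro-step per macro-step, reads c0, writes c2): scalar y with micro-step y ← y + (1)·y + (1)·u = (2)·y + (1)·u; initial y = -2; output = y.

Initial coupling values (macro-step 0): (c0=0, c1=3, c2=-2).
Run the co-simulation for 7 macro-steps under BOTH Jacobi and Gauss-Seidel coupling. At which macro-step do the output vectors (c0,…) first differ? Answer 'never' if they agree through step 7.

[Jacobi] macro 1: S0 reads c2=-2 → after 1×micro: 1; S1 reads c1=3 → after 2×micro: 1; S2 reads c0=0 → after 1×micro: -4 ⇒ (c0=1, c1=1, c2=-4)
[Jacobi] macro 2: S0 reads c2=-4 → after 1×micro: 0; S1 reads c1=1 → after 2×micro: 3; S2 reads c0=1 → after 1×micro: -7 ⇒ (c0=0, c1=3, c2=-7)
[Jacobi] macro 3: S0 reads c2=-7 → after 1×micro: 0; S1 reads c1=3 → after 2×micro: 1; S2 reads c0=0 → after 1×micro: -14 ⇒ (c0=0, c1=1, c2=-14)
[Jacobi] macro 4: S0 reads c2=-14 → after 1×micro: 1; S1 reads c1=1 → after 2×micro: 3; S2 reads c0=0 → after 1×micro: -28 ⇒ (c0=1, c1=3, c2=-28)
[Jacobi] macro 5: S0 reads c2=-28 → after 1×micro: 0; S1 reads c1=3 → after 2×micro: 1; S2 reads c0=1 → after 1×micro: -55 ⇒ (c0=0, c1=1, c2=-55)
[Jacobi] macro 6: S0 reads c2=-55 → after 1×micro: 0; S1 reads c1=1 → after 2×micro: 3; S2 reads c0=0 → after 1×micro: -110 ⇒ (c0=0, c1=3, c2=-110)
[Jacobi] macro 7: S0 reads c2=-110 → after 1×micro: 1; S1 reads c1=3 → after 2×micro: 1; S2 reads c0=0 → after 1×micro: -220 ⇒ (c0=1, c1=1, c2=-220)
[Gauss-Seidel] macro 1: S0 reads c2=-2 → after 1×micro: 1; S1 reads c1=3 → after 2×micro: 1; S2 reads c0=1 → after 1×micro: -3 ⇒ (c0=1, c1=1, c2=-3)
[Gauss-Seidel] macro 2: S0 reads c2=-3 → after 1×micro: 1; S1 reads c1=1 → after 2×micro: 3; S2 reads c0=1 → after 1×micro: -5 ⇒ (c0=1, c1=3, c2=-5)
[Gauss-Seidel] macro 3: S0 reads c2=-5 → after 1×micro: 1; S1 reads c1=3 → after 2×micro: 1; S2 reads c0=1 → after 1×micro: -9 ⇒ (c0=1, c1=1, c2=-9)
[Gauss-Seidel] macro 4: S0 reads c2=-9 → after 1×micro: 1; S1 reads c1=1 → after 2×micro: 3; S2 reads c0=1 → after 1×micro: -17 ⇒ (c0=1, c1=3, c2=-17)
[Gauss-Seidel] macro 5: S0 reads c2=-17 → after 1×micro: 1; S1 reads c1=3 → after 2×micro: 1; S2 reads c0=1 → after 1×micro: -33 ⇒ (c0=1, c1=1, c2=-33)
[Gauss-Seidel] macro 6: S0 reads c2=-33 → after 1×micro: 1; S1 reads c1=1 → after 2×micro: 3; S2 reads c0=1 → after 1×micro: -65 ⇒ (c0=1, c1=3, c2=-65)
[Gauss-Seidel] macro 7: S0 reads c2=-65 → after 1×micro: 1; S1 reads c1=3 → after 2×micro: 1; S2 reads c0=1 → after 1×micro: -129 ⇒ (c0=1, c1=1, c2=-129)

first divergence at macro-step: 1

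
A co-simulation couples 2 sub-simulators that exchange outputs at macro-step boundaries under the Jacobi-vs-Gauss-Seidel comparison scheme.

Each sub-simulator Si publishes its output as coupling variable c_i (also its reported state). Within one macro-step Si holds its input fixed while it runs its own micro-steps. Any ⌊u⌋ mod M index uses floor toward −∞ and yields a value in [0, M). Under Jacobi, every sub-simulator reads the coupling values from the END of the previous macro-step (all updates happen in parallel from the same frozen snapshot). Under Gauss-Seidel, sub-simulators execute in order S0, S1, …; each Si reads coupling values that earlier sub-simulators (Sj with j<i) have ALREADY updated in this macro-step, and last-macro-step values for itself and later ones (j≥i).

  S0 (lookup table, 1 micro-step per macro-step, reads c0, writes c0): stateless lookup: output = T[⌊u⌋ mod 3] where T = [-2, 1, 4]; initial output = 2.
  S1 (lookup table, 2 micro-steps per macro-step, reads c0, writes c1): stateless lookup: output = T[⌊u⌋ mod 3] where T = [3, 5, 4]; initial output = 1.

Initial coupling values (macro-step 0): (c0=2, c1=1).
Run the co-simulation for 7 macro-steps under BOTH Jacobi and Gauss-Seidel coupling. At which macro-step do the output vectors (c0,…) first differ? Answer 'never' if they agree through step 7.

[Jacobi] macro 1: S0 reads c0=2 → after 1×micro: 4; S1 reads c0=2 → after 2×micro: 4 ⇒ (c0=4, c1=4)
[Jacobi] macro 2: S0 reads c0=4 → after 1×micro: 1; S1 reads c0=4 → after 2×micro: 5 ⇒ (c0=1, c1=5)
[Jacobi] macro 3: S0 reads c0=1 → after 1×micro: 1; S1 reads c0=1 → after 2×micro: 5 ⇒ (c0=1, c1=5)
[Jacobi] macro 4: S0 reads c0=1 → after 1×micro: 1; S1 reads c0=1 → after 2×micro: 5 ⇒ (c0=1, c1=5)
[Jacobi] macro 5: S0 reads c0=1 → after 1×micro: 1; S1 reads c0=1 → after 2×micro: 5 ⇒ (c0=1, c1=5)
[Jacobi] macro 6: S0 reads c0=1 → after 1×micro: 1; S1 reads c0=1 → after 2×micro: 5 ⇒ (c0=1, c1=5)
[Jacobi] macro 7: S0 reads c0=1 → after 1×micro: 1; S1 reads c0=1 → after 2×micro: 5 ⇒ (c0=1, c1=5)
[Gauss-Seidel] macro 1: S0 reads c0=2 → after 1×micro: 4; S1 reads c0=4 → after 2×micro: 5 ⇒ (c0=4, c1=5)
[Gauss-Seidel] macro 2: S0 reads c0=4 → after 1×micro: 1; S1 reads c0=1 → after 2×micro: 5 ⇒ (c0=1, c1=5)
[Gauss-Seidel] macro 3: S0 reads c0=1 → after 1×micro: 1; S1 reads c0=1 → after 2×micro: 5 ⇒ (c0=1, c1=5)
[Gauss-Seidel] macro 4: S0 reads c0=1 → after 1×micro: 1; S1 reads c0=1 → after 2×micro: 5 ⇒ (c0=1, c1=5)
[Gauss-Seidel] macro 5: S0 reads c0=1 → after 1×micro: 1; S1 reads c0=1 → after 2×micro: 5 ⇒ (c0=1, c1=5)
[Gauss-Seidel] macro 6: S0 reads c0=1 → after 1×micro: 1; S1 reads c0=1 → after 2×micro: 5 ⇒ (c0=1, c1=5)
[Gauss-Seidel] macro 7: S0 reads c0=1 → after 1×micro: 1; S1 reads c0=1 → after 2×micro: 5 ⇒ (c0=1, c1=5)

first divergence at macro-step: 1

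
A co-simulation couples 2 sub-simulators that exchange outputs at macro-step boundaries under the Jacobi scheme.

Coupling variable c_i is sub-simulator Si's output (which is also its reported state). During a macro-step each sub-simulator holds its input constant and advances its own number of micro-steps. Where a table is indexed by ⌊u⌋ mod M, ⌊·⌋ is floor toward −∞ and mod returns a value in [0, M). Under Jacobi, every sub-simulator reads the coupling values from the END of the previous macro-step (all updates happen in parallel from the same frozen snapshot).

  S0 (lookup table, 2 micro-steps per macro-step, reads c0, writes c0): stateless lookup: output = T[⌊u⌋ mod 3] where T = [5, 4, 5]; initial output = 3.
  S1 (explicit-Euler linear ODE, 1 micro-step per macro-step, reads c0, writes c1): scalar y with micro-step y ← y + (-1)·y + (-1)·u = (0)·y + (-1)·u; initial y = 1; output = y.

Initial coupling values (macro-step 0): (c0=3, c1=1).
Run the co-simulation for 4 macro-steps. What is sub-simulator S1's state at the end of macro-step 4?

S1 state at macro-step 4 = -5

macro 1: S0 reads c0=3 → after 2×micro: 5; S1 reads c0=3 → after 1×micro: -3 ⇒ (c0=5, c1=-3)
macro 2: S0 reads c0=5 → after 2×micro: 5; S1 reads c0=5 → after 1×micro: -5 ⇒ (c0=5, c1=-5)
macro 3: S0 reads c0=5 → after 2×micro: 5; S1 reads c0=5 → after 1×micro: -5 ⇒ (c0=5, c1=-5)
macro 4: S0 reads c0=5 → after 2×micro: 5; S1 reads c0=5 → after 1×micro: -5 ⇒ (c0=5, c1=-5)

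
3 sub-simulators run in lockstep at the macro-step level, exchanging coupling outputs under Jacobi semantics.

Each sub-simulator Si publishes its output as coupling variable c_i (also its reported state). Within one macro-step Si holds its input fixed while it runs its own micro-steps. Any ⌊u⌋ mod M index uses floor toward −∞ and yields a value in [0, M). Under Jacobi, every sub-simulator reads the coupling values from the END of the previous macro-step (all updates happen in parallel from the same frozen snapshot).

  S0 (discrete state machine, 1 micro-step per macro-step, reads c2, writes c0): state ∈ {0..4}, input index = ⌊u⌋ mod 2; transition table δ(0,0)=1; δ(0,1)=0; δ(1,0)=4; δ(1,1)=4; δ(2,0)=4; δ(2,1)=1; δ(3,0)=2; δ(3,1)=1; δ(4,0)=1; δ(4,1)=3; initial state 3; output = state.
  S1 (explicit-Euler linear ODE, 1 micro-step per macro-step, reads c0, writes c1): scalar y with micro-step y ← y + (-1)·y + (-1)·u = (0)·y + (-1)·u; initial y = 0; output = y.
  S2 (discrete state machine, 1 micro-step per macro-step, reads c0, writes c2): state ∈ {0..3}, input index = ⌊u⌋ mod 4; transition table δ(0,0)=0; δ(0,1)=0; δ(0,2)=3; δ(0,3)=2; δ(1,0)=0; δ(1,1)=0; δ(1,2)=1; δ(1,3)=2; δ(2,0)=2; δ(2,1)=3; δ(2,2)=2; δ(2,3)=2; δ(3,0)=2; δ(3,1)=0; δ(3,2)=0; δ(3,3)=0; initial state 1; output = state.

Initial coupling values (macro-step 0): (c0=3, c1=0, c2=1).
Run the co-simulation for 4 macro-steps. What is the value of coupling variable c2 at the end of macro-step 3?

c2 at macro-step 3 = 2

macro 1: S0 reads c2=1 → after 1×micro: 1; S1 reads c0=3 → after 1×micro: -3; S2 reads c0=3 → after 1×micro: 2 ⇒ (c0=1, c1=-3, c2=2)
macro 2: S0 reads c2=2 → after 1×micro: 4; S1 reads c0=1 → after 1×micro: -1; S2 reads c0=1 → after 1×micro: 3 ⇒ (c0=4, c1=-1, c2=3)
macro 3: S0 reads c2=3 → after 1×micro: 3; S1 reads c0=4 → after 1×micro: -4; S2 reads c0=4 → after 1×micro: 2 ⇒ (c0=3, c1=-4, c2=2)
macro 4: S0 reads c2=2 → after 1×micro: 2; S1 reads c0=3 → after 1×micro: -3; S2 reads c0=3 → after 1×micro: 2 ⇒ (c0=2, c1=-3, c2=2)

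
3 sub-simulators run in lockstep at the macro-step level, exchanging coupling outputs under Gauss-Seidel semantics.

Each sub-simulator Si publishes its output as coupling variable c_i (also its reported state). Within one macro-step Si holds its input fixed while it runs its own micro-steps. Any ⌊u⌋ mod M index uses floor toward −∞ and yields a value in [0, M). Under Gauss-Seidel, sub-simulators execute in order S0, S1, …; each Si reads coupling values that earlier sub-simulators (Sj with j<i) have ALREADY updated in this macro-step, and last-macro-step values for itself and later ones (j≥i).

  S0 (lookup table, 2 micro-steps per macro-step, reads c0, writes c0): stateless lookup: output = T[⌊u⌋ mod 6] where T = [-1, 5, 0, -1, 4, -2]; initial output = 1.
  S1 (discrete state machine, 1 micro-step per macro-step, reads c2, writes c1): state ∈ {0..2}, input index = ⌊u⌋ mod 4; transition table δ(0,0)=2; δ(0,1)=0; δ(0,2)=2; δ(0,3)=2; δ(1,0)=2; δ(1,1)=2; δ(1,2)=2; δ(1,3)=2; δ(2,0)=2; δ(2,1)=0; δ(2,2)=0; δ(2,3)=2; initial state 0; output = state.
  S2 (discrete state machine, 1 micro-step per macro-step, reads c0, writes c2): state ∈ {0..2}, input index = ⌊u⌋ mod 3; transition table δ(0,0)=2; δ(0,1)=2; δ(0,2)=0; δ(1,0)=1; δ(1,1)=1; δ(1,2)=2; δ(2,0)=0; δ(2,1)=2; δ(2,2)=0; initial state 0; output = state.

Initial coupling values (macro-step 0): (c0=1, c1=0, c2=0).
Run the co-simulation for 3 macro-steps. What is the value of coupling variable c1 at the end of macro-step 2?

c1 at macro-step 2 = 2

macro 1: S0 reads c0=1 → after 2×micro: 5; S1 reads c2=0 → after 1×micro: 2; S2 reads c0=5 → after 1×micro: 0 ⇒ (c0=5, c1=2, c2=0)
macro 2: S0 reads c0=5 → after 2×micro: -2; S1 reads c2=0 → after 1×micro: 2; S2 reads c0=-2 → after 1×micro: 2 ⇒ (c0=-2, c1=2, c2=2)
macro 3: S0 reads c0=-2 → after 2×micro: 4; S1 reads c2=2 → after 1×micro: 0; S2 reads c0=4 → after 1×micro: 2 ⇒ (c0=4, c1=0, c2=2)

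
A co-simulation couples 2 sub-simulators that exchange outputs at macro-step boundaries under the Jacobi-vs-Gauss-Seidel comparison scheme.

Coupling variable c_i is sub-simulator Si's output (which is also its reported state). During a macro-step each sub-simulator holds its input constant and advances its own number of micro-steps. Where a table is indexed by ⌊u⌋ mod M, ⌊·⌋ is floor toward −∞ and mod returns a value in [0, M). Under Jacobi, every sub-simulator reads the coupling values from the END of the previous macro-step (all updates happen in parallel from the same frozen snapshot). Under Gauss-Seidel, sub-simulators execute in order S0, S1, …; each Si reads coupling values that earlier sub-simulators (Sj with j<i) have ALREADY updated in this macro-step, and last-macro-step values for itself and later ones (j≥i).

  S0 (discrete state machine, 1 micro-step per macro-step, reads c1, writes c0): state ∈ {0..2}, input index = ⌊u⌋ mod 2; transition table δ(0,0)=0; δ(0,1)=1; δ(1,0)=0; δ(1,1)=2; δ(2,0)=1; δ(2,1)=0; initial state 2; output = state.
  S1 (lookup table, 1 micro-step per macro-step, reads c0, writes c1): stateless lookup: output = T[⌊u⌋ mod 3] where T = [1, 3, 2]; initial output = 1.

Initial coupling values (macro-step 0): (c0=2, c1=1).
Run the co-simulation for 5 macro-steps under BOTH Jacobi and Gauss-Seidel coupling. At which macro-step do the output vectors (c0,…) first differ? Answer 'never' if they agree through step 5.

first divergence at macro-step: 1

[Jacobi] macro 1: S0 reads c1=1 → after 1×micro: 0; S1 reads c0=2 → after 1×micro: 2 ⇒ (c0=0, c1=2)
[Jacobi] macro 2: S0 reads c1=2 → after 1×micro: 0; S1 reads c0=0 → after 1×micro: 1 ⇒ (c0=0, c1=1)
[Jacobi] macro 3: S0 reads c1=1 → after 1×micro: 1; S1 reads c0=0 → after 1×micro: 1 ⇒ (c0=1, c1=1)
[Jacobi] macro 4: S0 reads c1=1 → after 1×micro: 2; S1 reads c0=1 → after 1×micro: 3 ⇒ (c0=2, c1=3)
[Jacobi] macro 5: S0 reads c1=3 → after 1×micro: 0; S1 reads c0=2 → after 1×micro: 2 ⇒ (c0=0, c1=2)
[Gauss-Seidel] macro 1: S0 reads c1=1 → after 1×micro: 0; S1 reads c0=0 → after 1×micro: 1 ⇒ (c0=0, c1=1)
[Gauss-Seidel] macro 2: S0 reads c1=1 → after 1×micro: 1; S1 reads c0=1 → after 1×micro: 3 ⇒ (c0=1, c1=3)
[Gauss-Seidel] macro 3: S0 reads c1=3 → after 1×micro: 2; S1 reads c0=2 → after 1×micro: 2 ⇒ (c0=2, c1=2)
[Gauss-Seidel] macro 4: S0 reads c1=2 → after 1×micro: 1; S1 reads c0=1 → after 1×micro: 3 ⇒ (c0=1, c1=3)
[Gauss-Seidel] macro 5: S0 reads c1=3 → after 1×micro: 2; S1 reads c0=2 → after 1×micro: 2 ⇒ (c0=2, c1=2)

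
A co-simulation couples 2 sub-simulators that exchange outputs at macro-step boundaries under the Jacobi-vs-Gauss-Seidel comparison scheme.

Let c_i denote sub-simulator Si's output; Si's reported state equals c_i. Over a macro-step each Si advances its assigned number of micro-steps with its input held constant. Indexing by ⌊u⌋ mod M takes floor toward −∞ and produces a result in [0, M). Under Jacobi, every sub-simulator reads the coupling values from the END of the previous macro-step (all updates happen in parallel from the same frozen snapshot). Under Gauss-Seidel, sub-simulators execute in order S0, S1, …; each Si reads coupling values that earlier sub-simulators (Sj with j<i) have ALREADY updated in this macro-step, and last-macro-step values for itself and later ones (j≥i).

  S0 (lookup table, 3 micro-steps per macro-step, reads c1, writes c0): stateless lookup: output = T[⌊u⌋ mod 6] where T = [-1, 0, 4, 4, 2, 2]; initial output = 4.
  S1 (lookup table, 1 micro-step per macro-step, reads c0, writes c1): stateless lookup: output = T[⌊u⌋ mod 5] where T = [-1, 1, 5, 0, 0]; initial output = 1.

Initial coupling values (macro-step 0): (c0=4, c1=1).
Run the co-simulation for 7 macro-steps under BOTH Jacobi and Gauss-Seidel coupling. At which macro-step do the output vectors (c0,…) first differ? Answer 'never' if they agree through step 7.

[Jacobi] macro 1: S0 reads c1=1 → after 3×micro: 0; S1 reads c0=4 → after 1×micro: 0 ⇒ (c0=0, c1=0)
[Jacobi] macro 2: S0 reads c1=0 → after 3×micro: -1; S1 reads c0=0 → after 1×micro: -1 ⇒ (c0=-1, c1=-1)
[Jacobi] macro 3: S0 reads c1=-1 → after 3×micro: 2; S1 reads c0=-1 → after 1×micro: 0 ⇒ (c0=2, c1=0)
[Jacobi] macro 4: S0 reads c1=0 → after 3×micro: -1; S1 reads c0=2 → after 1×micro: 5 ⇒ (c0=-1, c1=5)
[Jacobi] macro 5: S0 reads c1=5 → after 3×micro: 2; S1 reads c0=-1 → after 1×micro: 0 ⇒ (c0=2, c1=0)
[Jacobi] macro 6: S0 reads c1=0 → after 3×micro: -1; S1 reads c0=2 → after 1×micro: 5 ⇒ (c0=-1, c1=5)
[Jacobi] macro 7: S0 reads c1=5 → after 3×micro: 2; S1 reads c0=-1 → after 1×micro: 0 ⇒ (c0=2, c1=0)
[Gauss-Seidel] macro 1: S0 reads c1=1 → after 3×micro: 0; S1 reads c0=0 → after 1×micro: -1 ⇒ (c0=0, c1=-1)
[Gauss-Seidel] macro 2: S0 reads c1=-1 → after 3×micro: 2; S1 reads c0=2 → after 1×micro: 5 ⇒ (c0=2, c1=5)
[Gauss-Seidel] macro 3: S0 reads c1=5 → after 3×micro: 2; S1 reads c0=2 → after 1×micro: 5 ⇒ (c0=2, c1=5)
[Gauss-Seidel] macro 4: S0 reads c1=5 → after 3×micro: 2; S1 reads c0=2 → after 1×micro: 5 ⇒ (c0=2, c1=5)
[Gauss-Seidel] macro 5: S0 reads c1=5 → after 3×micro: 2; S1 reads c0=2 → after 1×micro: 5 ⇒ (c0=2, c1=5)
[Gauss-Seidel] macro 6: S0 reads c1=5 → after 3×micro: 2; S1 reads c0=2 → after 1×micro: 5 ⇒ (c0=2, c1=5)
[Gauss-Seidel] macro 7: S0 reads c1=5 → after 3×micro: 2; S1 reads c0=2 → after 1×micro: 5 ⇒ (c0=2, c1=5)

first divergence at macro-step: 1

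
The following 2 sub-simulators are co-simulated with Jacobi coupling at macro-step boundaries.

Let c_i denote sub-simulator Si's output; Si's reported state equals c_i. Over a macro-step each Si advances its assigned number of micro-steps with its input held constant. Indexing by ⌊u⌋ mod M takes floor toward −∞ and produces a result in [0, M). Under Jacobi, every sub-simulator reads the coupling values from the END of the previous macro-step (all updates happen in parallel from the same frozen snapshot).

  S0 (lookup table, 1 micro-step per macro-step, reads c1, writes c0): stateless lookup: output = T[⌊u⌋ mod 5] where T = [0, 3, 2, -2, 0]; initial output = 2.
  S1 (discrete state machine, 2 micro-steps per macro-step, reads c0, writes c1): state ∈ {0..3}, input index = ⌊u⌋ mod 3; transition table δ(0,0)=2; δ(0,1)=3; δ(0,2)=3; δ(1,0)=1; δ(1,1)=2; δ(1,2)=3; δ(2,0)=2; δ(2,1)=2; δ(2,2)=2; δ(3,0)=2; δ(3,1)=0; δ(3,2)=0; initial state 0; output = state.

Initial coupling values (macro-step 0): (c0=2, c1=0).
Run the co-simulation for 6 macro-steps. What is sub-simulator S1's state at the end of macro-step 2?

S1 state at macro-step 2 = 2

macro 1: S0 reads c1=0 → after 1×micro: 0; S1 reads c0=2 → after 2×micro: 0 ⇒ (c0=0, c1=0)
macro 2: S0 reads c1=0 → after 1×micro: 0; S1 reads c0=0 → after 2×micro: 2 ⇒ (c0=0, c1=2)
macro 3: S0 reads c1=2 → after 1×micro: 2; S1 reads c0=0 → after 2×micro: 2 ⇒ (c0=2, c1=2)
macro 4: S0 reads c1=2 → after 1×micro: 2; S1 reads c0=2 → after 2×micro: 2 ⇒ (c0=2, c1=2)
macro 5: S0 reads c1=2 → after 1×micro: 2; S1 reads c0=2 → after 2×micro: 2 ⇒ (c0=2, c1=2)
macro 6: S0 reads c1=2 → after 1×micro: 2; S1 reads c0=2 → after 2×micro: 2 ⇒ (c0=2, c1=2)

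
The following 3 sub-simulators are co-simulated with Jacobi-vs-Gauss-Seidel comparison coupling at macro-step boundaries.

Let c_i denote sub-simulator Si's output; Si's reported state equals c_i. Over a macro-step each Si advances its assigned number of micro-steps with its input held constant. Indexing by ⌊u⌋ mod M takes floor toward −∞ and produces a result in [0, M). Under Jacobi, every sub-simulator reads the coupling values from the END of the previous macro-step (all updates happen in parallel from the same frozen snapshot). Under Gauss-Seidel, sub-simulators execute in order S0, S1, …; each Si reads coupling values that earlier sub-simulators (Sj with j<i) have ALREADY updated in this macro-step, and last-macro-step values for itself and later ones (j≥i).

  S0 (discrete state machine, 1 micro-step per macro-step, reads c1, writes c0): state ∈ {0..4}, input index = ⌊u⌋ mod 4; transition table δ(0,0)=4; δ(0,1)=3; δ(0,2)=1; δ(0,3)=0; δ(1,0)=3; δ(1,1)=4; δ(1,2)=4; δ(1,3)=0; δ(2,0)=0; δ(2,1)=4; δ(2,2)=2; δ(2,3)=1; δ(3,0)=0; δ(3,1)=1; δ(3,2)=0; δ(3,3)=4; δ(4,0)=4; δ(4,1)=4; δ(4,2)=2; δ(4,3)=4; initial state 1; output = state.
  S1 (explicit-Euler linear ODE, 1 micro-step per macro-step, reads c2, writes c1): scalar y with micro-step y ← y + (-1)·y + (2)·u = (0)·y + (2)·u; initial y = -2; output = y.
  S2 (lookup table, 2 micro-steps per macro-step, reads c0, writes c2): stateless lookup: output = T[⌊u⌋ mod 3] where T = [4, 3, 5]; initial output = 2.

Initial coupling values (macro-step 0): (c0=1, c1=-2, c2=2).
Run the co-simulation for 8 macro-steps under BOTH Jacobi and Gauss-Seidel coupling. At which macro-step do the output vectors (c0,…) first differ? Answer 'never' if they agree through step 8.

first divergence at macro-step: 3

[Jacobi] macro 1: S0 reads c1=-2 → after 1×micro: 4; S1 reads c2=2 → after 1×micro: 4; S2 reads c0=1 → after 2×micro: 3 ⇒ (c0=4, c1=4, c2=3)
[Jacobi] macro 2: S0 reads c1=4 → after 1×micro: 4; S1 reads c2=3 → after 1×micro: 6; S2 reads c0=4 → after 2×micro: 3 ⇒ (c0=4, c1=6, c2=3)
[Jacobi] macro 3: S0 reads c1=6 → after 1×micro: 2; S1 reads c2=3 → after 1×micro: 6; S2 reads c0=4 → after 2×micro: 3 ⇒ (c0=2, c1=6, c2=3)
[Jacobi] macro 4: S0 reads c1=6 → after 1×micro: 2; S1 reads c2=3 → after 1×micro: 6; S2 reads c0=2 → after 2×micro: 5 ⇒ (c0=2, c1=6, c2=5)
[Jacobi] macro 5: S0 reads c1=6 → after 1×micro: 2; S1 reads c2=5 → after 1×micro: 10; S2 reads c0=2 → after 2×micro: 5 ⇒ (c0=2, c1=10, c2=5)
[Jacobi] macro 6: S0 reads c1=10 → after 1×micro: 2; S1 reads c2=5 → after 1×micro: 10; S2 reads c0=2 → after 2×micro: 5 ⇒ (c0=2, c1=10, c2=5)
[Jacobi] macro 7: S0 reads c1=10 → after 1×micro: 2; S1 reads c2=5 → after 1×micro: 10; S2 reads c0=2 → after 2×micro: 5 ⇒ (c0=2, c1=10, c2=5)
[Jacobi] macro 8: S0 reads c1=10 → after 1×micro: 2; S1 reads c2=5 → after 1×micro: 10; S2 reads c0=2 → after 2×micro: 5 ⇒ (c0=2, c1=10, c2=5)
[Gauss-Seidel] macro 1: S0 reads c1=-2 → after 1×micro: 4; S1 reads c2=2 → after 1×micro: 4; S2 reads c0=4 → after 2×micro: 3 ⇒ (c0=4, c1=4, c2=3)
[Gauss-Seidel] macro 2: S0 reads c1=4 → after 1×micro: 4; S1 reads c2=3 → after 1×micro: 6; S2 reads c0=4 → after 2×micro: 3 ⇒ (c0=4, c1=6, c2=3)
[Gauss-Seidel] macro 3: S0 reads c1=6 → after 1×micro: 2; S1 reads c2=3 → after 1×micro: 6; S2 reads c0=2 → after 2×micro: 5 ⇒ (c0=2, c1=6, c2=5)
[Gauss-Seidel] macro 4: S0 reads c1=6 → after 1×micro: 2; S1 reads c2=5 → after 1×micro: 10; S2 reads c0=2 → after 2×micro: 5 ⇒ (c0=2, c1=10, c2=5)
[Gauss-Seidel] macro 5: S0 reads c1=10 → after 1×micro: 2; S1 reads c2=5 → after 1×micro: 10; S2 reads c0=2 → after 2×micro: 5 ⇒ (c0=2, c1=10, c2=5)
[Gauss-Seidel] macro 6: S0 reads c1=10 → after 1×micro: 2; S1 reads c2=5 → after 1×micro: 10; S2 reads c0=2 → after 2×micro: 5 ⇒ (c0=2, c1=10, c2=5)
[Gauss-Seidel] macro 7: S0 reads c1=10 → after 1×micro: 2; S1 reads c2=5 → after 1×micro: 10; S2 reads c0=2 → after 2×micro: 5 ⇒ (c0=2, c1=10, c2=5)
[Gauss-Seidel] macro 8: S0 reads c1=10 → after 1×micro: 2; S1 reads c2=5 → after 1×micro: 10; S2 reads c0=2 → after 2×micro: 5 ⇒ (c0=2, c1=10, c2=5)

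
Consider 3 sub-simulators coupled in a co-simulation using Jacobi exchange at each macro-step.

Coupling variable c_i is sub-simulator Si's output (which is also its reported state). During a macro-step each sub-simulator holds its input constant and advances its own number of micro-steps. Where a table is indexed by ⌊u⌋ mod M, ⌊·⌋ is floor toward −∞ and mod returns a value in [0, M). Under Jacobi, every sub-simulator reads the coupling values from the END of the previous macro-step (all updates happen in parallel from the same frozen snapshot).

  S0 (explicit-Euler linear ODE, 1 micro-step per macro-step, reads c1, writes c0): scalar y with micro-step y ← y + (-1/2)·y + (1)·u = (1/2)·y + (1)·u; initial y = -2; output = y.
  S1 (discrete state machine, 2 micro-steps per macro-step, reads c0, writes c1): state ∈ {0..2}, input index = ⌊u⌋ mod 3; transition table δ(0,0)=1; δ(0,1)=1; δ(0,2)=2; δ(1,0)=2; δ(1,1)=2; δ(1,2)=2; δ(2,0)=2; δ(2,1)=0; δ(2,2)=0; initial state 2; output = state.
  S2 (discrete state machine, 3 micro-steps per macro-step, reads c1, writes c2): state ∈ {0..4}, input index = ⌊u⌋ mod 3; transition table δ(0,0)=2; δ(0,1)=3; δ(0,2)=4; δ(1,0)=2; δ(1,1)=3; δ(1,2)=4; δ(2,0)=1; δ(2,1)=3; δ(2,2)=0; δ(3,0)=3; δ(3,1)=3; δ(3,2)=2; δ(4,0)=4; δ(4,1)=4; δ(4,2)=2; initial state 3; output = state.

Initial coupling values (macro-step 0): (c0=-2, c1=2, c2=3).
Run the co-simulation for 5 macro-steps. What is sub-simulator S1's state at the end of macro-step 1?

S1 state at macro-step 1 = 1

macro 1: S0 reads c1=2 → after 1×micro: 1; S1 reads c0=-2 → after 2×micro: 1; S2 reads c1=2 → after 3×micro: 4 ⇒ (c0=1, c1=1, c2=4)
macro 2: S0 reads c1=1 → after 1×micro: 3/2; S1 reads c0=1 → after 2×micro: 0; S2 reads c1=1 → after 3×micro: 4 ⇒ (c0=3/2, c1=0, c2=4)
macro 3: S0 reads c1=0 → after 1×micro: 3/4; S1 reads c0=3/2 → after 2×micro: 2; S2 reads c1=0 → after 3×micro: 4 ⇒ (c0=3/4, c1=2, c2=4)
macro 4: S0 reads c1=2 → after 1×micro: 19/8; S1 reads c0=3/4 → after 2×micro: 2; S2 reads c1=2 → after 3×micro: 4 ⇒ (c0=19/8, c1=2, c2=4)
macro 5: S0 reads c1=2 → after 1×micro: 51/16; S1 reads c0=19/8 → after 2×micro: 2; S2 reads c1=2 → after 3×micro: 4 ⇒ (c0=51/16, c1=2, c2=4)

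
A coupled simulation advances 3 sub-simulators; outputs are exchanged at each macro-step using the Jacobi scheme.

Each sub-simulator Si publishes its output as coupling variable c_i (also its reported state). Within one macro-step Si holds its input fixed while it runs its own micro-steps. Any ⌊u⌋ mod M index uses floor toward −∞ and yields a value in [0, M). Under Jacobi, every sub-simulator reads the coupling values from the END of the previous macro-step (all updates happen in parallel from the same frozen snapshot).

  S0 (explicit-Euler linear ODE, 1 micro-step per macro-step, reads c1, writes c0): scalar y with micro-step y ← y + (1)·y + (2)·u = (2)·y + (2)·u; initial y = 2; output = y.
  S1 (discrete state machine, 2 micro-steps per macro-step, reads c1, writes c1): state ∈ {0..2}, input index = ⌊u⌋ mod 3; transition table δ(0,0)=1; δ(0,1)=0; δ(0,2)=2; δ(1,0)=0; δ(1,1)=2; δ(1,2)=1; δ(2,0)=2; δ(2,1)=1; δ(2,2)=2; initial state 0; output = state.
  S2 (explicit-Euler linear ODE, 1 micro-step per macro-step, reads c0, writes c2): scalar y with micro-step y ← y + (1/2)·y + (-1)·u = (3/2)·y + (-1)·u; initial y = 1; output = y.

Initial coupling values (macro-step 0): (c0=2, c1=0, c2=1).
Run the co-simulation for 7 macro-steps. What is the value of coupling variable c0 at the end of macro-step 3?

c0 at macro-step 3 = 16

macro 1: S0 reads c1=0 → after 1×micro: 4; S1 reads c1=0 → after 2×micro: 0; S2 reads c0=2 → after 1×micro: -1/2 ⇒ (c0=4, c1=0, c2=-1/2)
macro 2: S0 reads c1=0 → after 1×micro: 8; S1 reads c1=0 → after 2×micro: 0; S2 reads c0=4 → after 1×micro: -19/4 ⇒ (c0=8, c1=0, c2=-19/4)
macro 3: S0 reads c1=0 → after 1×micro: 16; S1 reads c1=0 → after 2×micro: 0; S2 reads c0=8 → after 1×micro: -121/8 ⇒ (c0=16, c1=0, c2=-121/8)
macro 4: S0 reads c1=0 → after 1×micro: 32; S1 reads c1=0 → after 2×micro: 0; S2 reads c0=16 → after 1×micro: -619/16 ⇒ (c0=32, c1=0, c2=-619/16)
macro 5: S0 reads c1=0 → after 1×micro: 64; S1 reads c1=0 → after 2×micro: 0; S2 reads c0=32 → after 1×micro: -2881/32 ⇒ (c0=64, c1=0, c2=-2881/32)
macro 6: S0 reads c1=0 → after 1×micro: 128; S1 reads c1=0 → after 2×micro: 0; S2 reads c0=64 → after 1×micro: -12739/64 ⇒ (c0=128, c1=0, c2=-12739/64)
macro 7: S0 reads c1=0 → after 1×micro: 256; S1 reads c1=0 → after 2×micro: 0; S2 reads c0=128 → after 1×micro: -54601/128 ⇒ (c0=256, c1=0, c2=-54601/128)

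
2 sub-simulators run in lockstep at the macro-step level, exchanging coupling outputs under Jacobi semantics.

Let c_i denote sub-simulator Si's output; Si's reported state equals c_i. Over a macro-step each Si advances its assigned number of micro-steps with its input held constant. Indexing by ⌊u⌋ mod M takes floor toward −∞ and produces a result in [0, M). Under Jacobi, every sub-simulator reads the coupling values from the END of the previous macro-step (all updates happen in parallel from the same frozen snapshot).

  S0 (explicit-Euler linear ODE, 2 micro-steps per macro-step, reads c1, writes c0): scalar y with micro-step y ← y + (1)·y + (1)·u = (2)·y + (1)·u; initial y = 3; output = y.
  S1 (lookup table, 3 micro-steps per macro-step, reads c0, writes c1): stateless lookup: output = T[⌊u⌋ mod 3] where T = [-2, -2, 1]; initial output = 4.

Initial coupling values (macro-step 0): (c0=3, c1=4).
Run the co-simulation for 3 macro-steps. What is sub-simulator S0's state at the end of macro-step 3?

S0 state at macro-step 3 = 354

macro 1: S0 reads c1=4 → after 2×micro: 24; S1 reads c0=3 → after 3×micro: -2 ⇒ (c0=24, c1=-2)
macro 2: S0 reads c1=-2 → after 2×micro: 90; S1 reads c0=24 → after 3×micro: -2 ⇒ (c0=90, c1=-2)
macro 3: S0 reads c1=-2 → after 2×micro: 354; S1 reads c0=90 → after 3×micro: -2 ⇒ (c0=354, c1=-2)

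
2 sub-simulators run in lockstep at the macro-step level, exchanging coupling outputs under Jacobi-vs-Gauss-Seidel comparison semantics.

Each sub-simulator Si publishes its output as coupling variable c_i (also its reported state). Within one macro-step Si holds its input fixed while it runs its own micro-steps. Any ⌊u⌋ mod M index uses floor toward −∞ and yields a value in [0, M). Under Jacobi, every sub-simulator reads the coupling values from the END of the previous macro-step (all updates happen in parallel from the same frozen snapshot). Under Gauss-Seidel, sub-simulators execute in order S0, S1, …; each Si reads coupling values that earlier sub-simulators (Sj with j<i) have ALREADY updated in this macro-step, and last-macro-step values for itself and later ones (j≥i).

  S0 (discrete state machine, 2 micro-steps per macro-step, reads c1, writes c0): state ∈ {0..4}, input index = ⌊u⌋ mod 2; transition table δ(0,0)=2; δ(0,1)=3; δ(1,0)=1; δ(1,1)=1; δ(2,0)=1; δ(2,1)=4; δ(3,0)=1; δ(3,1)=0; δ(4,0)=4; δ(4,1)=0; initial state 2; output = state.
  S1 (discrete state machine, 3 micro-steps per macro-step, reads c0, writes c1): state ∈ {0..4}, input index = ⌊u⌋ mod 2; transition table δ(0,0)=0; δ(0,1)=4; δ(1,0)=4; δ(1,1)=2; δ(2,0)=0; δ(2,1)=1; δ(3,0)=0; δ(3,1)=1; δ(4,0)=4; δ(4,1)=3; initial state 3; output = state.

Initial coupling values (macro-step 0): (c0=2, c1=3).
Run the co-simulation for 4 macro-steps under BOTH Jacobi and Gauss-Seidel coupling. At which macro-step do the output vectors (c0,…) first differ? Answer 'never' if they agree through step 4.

[Jacobi] macro 1: S0 reads c1=3 → after 2×micro: 0; S1 reads c0=2 → after 3×micro: 0 ⇒ (c0=0, c1=0)
[Jacobi] macro 2: S0 reads c1=0 → after 2×micro: 1; S1 reads c0=0 → after 3×micro: 0 ⇒ (c0=1, c1=0)
[Jacobi] macro 3: S0 reads c1=0 → after 2×micro: 1; S1 reads c0=1 → after 3×micro: 1 ⇒ (c0=1, c1=1)
[Jacobi] macro 4: S0 reads c1=1 → after 2×micro: 1; S1 reads c0=1 → after 3×micro: 2 ⇒ (c0=1, c1=2)
[Gauss-Seidel] macro 1: S0 reads c1=3 → after 2×micro: 0; S1 reads c0=0 → after 3×micro: 0 ⇒ (c0=0, c1=0)
[Gauss-Seidel] macro 2: S0 reads c1=0 → after 2×micro: 1; S1 reads c0=1 → after 3×micro: 1 ⇒ (c0=1, c1=1)
[Gauss-Seidel] macro 3: S0 reads c1=1 → after 2×micro: 1; S1 reads c0=1 → after 3×micro: 2 ⇒ (c0=1, c1=2)
[Gauss-Seidel] macro 4: S0 reads c1=2 → after 2×micro: 1; S1 reads c0=1 → after 3×micro: 1 ⇒ (c0=1, c1=1)

first divergence at macro-step: 2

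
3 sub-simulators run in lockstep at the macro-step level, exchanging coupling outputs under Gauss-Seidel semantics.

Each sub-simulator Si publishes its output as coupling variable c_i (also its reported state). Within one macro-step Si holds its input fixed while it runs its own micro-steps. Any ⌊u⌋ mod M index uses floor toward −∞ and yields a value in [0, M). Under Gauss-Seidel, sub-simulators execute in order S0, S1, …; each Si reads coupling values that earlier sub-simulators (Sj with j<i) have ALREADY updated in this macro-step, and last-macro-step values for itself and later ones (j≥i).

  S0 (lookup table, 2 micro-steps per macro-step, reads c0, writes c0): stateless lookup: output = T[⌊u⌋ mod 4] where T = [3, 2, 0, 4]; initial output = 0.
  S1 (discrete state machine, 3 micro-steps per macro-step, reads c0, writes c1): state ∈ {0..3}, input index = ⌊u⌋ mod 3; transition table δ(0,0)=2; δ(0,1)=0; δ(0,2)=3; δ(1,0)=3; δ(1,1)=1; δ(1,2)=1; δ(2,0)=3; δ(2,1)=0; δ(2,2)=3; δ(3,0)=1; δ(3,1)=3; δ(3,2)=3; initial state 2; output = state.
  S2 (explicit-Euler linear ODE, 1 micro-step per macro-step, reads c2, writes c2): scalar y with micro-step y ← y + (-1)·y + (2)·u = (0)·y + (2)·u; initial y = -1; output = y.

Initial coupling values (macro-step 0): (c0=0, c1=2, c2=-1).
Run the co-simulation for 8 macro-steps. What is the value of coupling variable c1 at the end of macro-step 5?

macro 1: S0 reads c0=0 → after 2×micro: 3; S1 reads c0=3 → after 3×micro: 3; S2 reads c2=-1 → after 1×micro: -2 ⇒ (c0=3, c1=3, c2=-2)
macro 2: S0 reads c0=3 → after 2×micro: 4; S1 reads c0=4 → after 3×micro: 3; S2 reads c2=-2 → after 1×micro: -4 ⇒ (c0=4, c1=3, c2=-4)
macro 3: S0 reads c0=4 → after 2×micro: 3; S1 reads c0=3 → after 3×micro: 1; S2 reads c2=-4 → after 1×micro: -8 ⇒ (c0=3, c1=1, c2=-8)
macro 4: S0 reads c0=3 → after 2×micro: 4; S1 reads c0=4 → after 3×micro: 1; S2 reads c2=-8 → after 1×micro: -16 ⇒ (c0=4, c1=1, c2=-16)
macro 5: S0 reads c0=4 → after 2×micro: 3; S1 reads c0=3 → after 3×micro: 3; S2 reads c2=-16 → after 1×micro: -32 ⇒ (c0=3, c1=3, c2=-32)
macro 6: S0 reads c0=3 → after 2×micro: 4; S1 reads c0=4 → after 3×micro: 3; S2 reads c2=-32 → after 1×micro: -64 ⇒ (c0=4, c1=3, c2=-64)
macro 7: S0 reads c0=4 → after 2×micro: 3; S1 reads c0=3 → after 3×micro: 1; S2 reads c2=-64 → after 1×micro: -128 ⇒ (c0=3, c1=1, c2=-128)
macro 8: S0 reads c0=3 → after 2×micro: 4; S1 reads c0=4 → after 3×micro: 1; S2 reads c2=-128 → after 1×micro: -256 ⇒ (c0=4, c1=1, c2=-256)

c1 at macro-step 5 = 3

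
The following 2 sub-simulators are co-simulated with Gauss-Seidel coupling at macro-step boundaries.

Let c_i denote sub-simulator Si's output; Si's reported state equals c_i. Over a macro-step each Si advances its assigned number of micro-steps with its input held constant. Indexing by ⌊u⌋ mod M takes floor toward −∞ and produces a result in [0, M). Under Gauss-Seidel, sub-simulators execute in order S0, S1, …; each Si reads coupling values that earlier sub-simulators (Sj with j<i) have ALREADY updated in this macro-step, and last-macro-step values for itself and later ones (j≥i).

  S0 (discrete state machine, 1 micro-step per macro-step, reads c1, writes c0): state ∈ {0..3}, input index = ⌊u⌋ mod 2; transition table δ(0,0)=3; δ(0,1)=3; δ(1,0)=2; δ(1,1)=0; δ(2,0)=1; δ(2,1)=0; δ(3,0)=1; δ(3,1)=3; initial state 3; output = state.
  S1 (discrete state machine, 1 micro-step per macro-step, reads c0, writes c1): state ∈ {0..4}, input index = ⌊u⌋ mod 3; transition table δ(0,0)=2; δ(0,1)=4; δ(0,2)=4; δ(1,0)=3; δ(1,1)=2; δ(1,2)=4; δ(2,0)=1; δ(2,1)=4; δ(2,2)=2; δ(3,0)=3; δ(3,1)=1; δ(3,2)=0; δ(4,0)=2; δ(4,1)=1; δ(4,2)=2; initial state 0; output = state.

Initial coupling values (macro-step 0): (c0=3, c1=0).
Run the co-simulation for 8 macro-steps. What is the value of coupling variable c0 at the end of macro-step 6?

c0 at macro-step 6 = 2

macro 1: S0 reads c1=0 → after 1×micro: 1; S1 reads c0=1 → after 1×micro: 4 ⇒ (c0=1, c1=4)
macro 2: S0 reads c1=4 → after 1×micro: 2; S1 reads c0=2 → after 1×micro: 2 ⇒ (c0=2, c1=2)
macro 3: S0 reads c1=2 → after 1×micro: 1; S1 reads c0=1 → after 1×micro: 4 ⇒ (c0=1, c1=4)
macro 4: S0 reads c1=4 → after 1×micro: 2; S1 reads c0=2 → after 1×micro: 2 ⇒ (c0=2, c1=2)
macro 5: S0 reads c1=2 → after 1×micro: 1; S1 reads c0=1 → after 1×micro: 4 ⇒ (c0=1, c1=4)
macro 6: S0 reads c1=4 → after 1×micro: 2; S1 reads c0=2 → after 1×micro: 2 ⇒ (c0=2, c1=2)
macro 7: S0 reads c1=2 → after 1×micro: 1; S1 reads c0=1 → after 1×micro: 4 ⇒ (c0=1, c1=4)
macro 8: S0 reads c1=4 → after 1×micro: 2; S1 reads c0=2 → after 1×micro: 2 ⇒ (c0=2, c1=2)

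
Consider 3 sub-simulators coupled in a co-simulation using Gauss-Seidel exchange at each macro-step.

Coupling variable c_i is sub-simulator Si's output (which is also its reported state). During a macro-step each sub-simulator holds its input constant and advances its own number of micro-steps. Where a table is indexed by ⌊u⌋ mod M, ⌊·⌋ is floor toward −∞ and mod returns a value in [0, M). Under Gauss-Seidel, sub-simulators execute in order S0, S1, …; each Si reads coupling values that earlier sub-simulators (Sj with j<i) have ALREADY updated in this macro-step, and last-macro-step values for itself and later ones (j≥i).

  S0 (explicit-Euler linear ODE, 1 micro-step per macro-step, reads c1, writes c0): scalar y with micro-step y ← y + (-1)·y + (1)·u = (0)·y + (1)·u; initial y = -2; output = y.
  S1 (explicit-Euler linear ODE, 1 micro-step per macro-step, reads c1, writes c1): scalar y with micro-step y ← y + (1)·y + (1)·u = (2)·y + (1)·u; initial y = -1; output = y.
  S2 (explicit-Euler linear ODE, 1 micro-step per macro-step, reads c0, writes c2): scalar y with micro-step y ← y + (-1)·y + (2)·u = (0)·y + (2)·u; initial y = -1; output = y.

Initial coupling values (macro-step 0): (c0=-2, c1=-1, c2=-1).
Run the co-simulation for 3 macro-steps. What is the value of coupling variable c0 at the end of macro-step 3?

c0 at macro-step 3 = -9

macro 1: S0 reads c1=-1 → after 1×micro: -1; S1 reads c1=-1 → after 1×micro: -3; S2 reads c0=-1 → after 1×micro: -2 ⇒ (c0=-1, c1=-3, c2=-2)
macro 2: S0 reads c1=-3 → after 1×micro: -3; S1 reads c1=-3 → after 1×micro: -9; S2 reads c0=-3 → after 1×micro: -6 ⇒ (c0=-3, c1=-9, c2=-6)
macro 3: S0 reads c1=-9 → after 1×micro: -9; S1 reads c1=-9 → after 1×micro: -27; S2 reads c0=-9 → after 1×micro: -18 ⇒ (c0=-9, c1=-27, c2=-18)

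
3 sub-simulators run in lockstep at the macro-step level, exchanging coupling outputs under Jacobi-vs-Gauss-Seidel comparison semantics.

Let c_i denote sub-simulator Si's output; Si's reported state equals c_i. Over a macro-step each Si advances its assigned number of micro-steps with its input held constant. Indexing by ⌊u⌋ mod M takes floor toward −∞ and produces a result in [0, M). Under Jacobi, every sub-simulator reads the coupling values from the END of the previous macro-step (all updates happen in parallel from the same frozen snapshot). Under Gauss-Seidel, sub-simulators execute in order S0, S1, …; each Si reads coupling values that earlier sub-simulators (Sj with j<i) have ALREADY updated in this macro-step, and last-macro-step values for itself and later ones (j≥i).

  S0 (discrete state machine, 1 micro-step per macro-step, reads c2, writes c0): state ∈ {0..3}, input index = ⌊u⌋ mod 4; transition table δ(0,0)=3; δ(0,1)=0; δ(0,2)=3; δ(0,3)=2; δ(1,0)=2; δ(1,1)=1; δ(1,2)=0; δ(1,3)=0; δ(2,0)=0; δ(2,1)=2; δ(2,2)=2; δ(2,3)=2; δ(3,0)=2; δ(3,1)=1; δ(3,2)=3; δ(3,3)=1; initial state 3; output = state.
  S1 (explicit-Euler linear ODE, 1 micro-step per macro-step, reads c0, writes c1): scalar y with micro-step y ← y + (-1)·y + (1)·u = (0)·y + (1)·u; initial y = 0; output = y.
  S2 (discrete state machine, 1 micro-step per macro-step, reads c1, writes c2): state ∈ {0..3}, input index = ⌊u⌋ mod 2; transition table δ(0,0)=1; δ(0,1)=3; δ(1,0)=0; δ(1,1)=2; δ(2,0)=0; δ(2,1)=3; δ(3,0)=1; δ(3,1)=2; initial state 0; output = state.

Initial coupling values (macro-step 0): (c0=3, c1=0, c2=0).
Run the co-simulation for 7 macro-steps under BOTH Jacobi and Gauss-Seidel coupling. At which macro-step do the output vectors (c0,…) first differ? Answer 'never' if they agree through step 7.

[Jacobi] macro 1: S0 reads c2=0 → after 1×micro: 2; S1 reads c0=3 → after 1×micro: 3; S2 reads c1=0 → after 1×micro: 1 ⇒ (c0=2, c1=3, c2=1)
[Jacobi] macro 2: S0 reads c2=1 → after 1×micro: 2; S1 reads c0=2 → after 1×micro: 2; S2 reads c1=3 → after 1×micro: 2 ⇒ (c0=2, c1=2, c2=2)
[Jacobi] macro 3: S0 reads c2=2 → after 1×micro: 2; S1 reads c0=2 → after 1×micro: 2; S2 reads c1=2 → after 1×micro: 0 ⇒ (c0=2, c1=2, c2=0)
[Jacobi] macro 4: S0 reads c2=0 → after 1×micro: 0; S1 reads c0=2 → after 1×micro: 2; S2 reads c1=2 → after 1×micro: 1 ⇒ (c0=0, c1=2, c2=1)
[Jacobi] macro 5: S0 reads c2=1 → after 1×micro: 0; S1 reads c0=0 → after 1×micro: 0; S2 reads c1=2 → after 1×micro: 0 ⇒ (c0=0, c1=0, c2=0)
[Jacobi] macro 6: S0 reads c2=0 → after 1×micro: 3; S1 reads c0=0 → after 1×micro: 0; S2 reads c1=0 → after 1×micro: 1 ⇒ (c0=3, c1=0, c2=1)
[Jacobi] macro 7: S0 reads c2=1 → after 1×micro: 1; S1 reads c0=3 → after 1×micro: 3; S2 reads c1=0 → after 1×micro: 0 ⇒ (c0=1, c1=3, c2=0)
[Gauss-Seidel] macro 1: S0 reads c2=0 → after 1×micro: 2; S1 reads c0=2 → after 1×micro: 2; S2 reads c1=2 → after 1×micro: 1 ⇒ (c0=2, c1=2, c2=1)
[Gauss-Seidel] macro 2: S0 reads c2=1 → after 1×micro: 2; S1 reads c0=2 → after 1×micro: 2; S2 reads c1=2 → after 1×micro: 0 ⇒ (c0=2, c1=2, c2=0)
[Gauss-Seidel] macro 3: S0 reads c2=0 → after 1×micro: 0; S1 reads c0=0 → after 1×micro: 0; S2 reads c1=0 → after 1×micro: 1 ⇒ (c0=0, c1=0, c2=1)
[Gauss-Seidel] macro 4: S0 reads c2=1 → after 1×micro: 0; S1 reads c0=0 → after 1×micro: 0; S2 reads c1=0 → after 1×micro: 0 ⇒ (c0=0, c1=0, c2=0)
[Gauss-Seidel] macro 5: S0 reads c2=0 → after 1×micro: 3; S1 reads c0=3 → after 1×micro: 3; S2 reads c1=3 → after 1×micro: 3 ⇒ (c0=3, c1=3, c2=3)
[Gauss-Seidel] macro 6: S0 reads c2=3 → after 1×micro: 1; S1 reads c0=1 → after 1×micro: 1; S2 reads c1=1 → after 1×micro: 2 ⇒ (c0=1, c1=1, c2=2)
[Gauss-Seidel] macro 7: S0 reads c2=2 → after 1×micro: 0; S1 reads c0=0 → after 1×micro: 0; S2 reads c1=0 → after 1×micro: 0 ⇒ (c0=0, c1=0, c2=0)

first divergence at macro-step: 1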